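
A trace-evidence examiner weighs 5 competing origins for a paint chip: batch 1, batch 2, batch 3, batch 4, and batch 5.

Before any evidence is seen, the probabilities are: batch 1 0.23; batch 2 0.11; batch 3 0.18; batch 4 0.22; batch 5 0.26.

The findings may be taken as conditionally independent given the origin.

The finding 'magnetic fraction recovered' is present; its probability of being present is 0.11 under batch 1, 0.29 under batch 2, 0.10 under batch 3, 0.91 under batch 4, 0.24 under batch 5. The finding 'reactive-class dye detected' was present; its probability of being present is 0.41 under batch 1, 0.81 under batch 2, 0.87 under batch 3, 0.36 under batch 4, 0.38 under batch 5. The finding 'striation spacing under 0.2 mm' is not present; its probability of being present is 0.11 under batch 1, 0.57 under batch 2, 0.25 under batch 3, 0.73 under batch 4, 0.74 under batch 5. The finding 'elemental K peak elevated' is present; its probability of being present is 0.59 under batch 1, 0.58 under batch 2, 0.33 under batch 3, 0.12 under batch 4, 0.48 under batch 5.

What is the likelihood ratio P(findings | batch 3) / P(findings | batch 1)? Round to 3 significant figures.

Take the product of per-finding likelihoods under each hypothesis (using 1 − P(present | H) for each absent finding), then divide.
  batch 3: 0.10 × 0.87 × (1 − 0.25) × 0.33 = 0.021533
  batch 1: 0.11 × 0.41 × (1 − 0.11) × 0.59 = 0.023682
Bayes factor = 0.021533 / 0.023682 ≈ 0.909

0.909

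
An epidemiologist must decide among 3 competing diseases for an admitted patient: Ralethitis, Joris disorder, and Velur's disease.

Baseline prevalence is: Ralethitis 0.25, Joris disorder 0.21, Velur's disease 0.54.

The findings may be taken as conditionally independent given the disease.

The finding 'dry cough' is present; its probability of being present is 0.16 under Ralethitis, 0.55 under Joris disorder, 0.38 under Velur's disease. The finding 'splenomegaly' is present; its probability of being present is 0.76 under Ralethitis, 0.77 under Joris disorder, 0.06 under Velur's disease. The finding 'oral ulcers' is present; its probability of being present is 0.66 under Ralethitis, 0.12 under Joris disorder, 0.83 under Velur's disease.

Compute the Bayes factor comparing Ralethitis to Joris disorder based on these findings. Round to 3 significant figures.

The Bayes factor is the ratio of the joint likelihoods of the evidence pattern under the two hypotheses.
  Ralethitis: 0.16 × 0.76 × 0.66 = 0.080256
  Joris disorder: 0.55 × 0.77 × 0.12 = 0.05082
Bayes factor = 0.080256 / 0.05082 ≈ 1.58

1.58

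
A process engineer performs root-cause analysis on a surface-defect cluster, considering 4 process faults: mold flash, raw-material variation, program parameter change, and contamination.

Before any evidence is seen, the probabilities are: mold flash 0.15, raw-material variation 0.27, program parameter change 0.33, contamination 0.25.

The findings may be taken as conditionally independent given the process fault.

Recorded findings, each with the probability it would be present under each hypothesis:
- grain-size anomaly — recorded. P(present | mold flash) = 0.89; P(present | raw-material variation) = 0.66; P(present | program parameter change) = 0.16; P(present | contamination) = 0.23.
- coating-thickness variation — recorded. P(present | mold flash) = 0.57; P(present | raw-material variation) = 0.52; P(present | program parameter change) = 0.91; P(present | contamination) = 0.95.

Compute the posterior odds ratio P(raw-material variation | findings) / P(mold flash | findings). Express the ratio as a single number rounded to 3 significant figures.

1.22

The normalizing constant cancels in an odds ratio, so compute prior × likelihood for the two hypotheses only:
  raw-material variation: 0.27 × 0.66 × 0.52 = 0.092664
  mold flash: 0.15 × 0.89 × 0.57 = 0.076095
Odds(raw-material variation : mold flash) = 0.092664 / 0.076095 ≈ 1.22.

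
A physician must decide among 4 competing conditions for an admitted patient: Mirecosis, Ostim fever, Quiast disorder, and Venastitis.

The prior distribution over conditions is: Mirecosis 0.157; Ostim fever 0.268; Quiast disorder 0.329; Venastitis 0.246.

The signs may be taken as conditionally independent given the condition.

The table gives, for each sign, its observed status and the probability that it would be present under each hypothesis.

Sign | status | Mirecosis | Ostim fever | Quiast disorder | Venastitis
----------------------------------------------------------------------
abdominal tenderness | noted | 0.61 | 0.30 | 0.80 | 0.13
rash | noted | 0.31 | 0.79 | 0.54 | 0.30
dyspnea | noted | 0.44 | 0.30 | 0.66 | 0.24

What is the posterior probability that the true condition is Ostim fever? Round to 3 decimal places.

0.149

By Bayes' rule with conditional independence, the unnormalized weight for each hypothesis is prior × ∏ likelihoods:
  Mirecosis: 0.157 × 0.61 × 0.31 × 0.44 = 0.013063
  Ostim fever: 0.268 × 0.30 × 0.79 × 0.30 = 0.019055
  Quiast disorder: 0.329 × 0.80 × 0.54 × 0.66 = 0.093804
  Venastitis: 0.246 × 0.13 × 0.30 × 0.24 = 0.0023026
Marginal likelihood of the evidence = 0.12822.
P(Ostim fever | evidence) = 0.019055 / 0.12822 ≈ 0.149.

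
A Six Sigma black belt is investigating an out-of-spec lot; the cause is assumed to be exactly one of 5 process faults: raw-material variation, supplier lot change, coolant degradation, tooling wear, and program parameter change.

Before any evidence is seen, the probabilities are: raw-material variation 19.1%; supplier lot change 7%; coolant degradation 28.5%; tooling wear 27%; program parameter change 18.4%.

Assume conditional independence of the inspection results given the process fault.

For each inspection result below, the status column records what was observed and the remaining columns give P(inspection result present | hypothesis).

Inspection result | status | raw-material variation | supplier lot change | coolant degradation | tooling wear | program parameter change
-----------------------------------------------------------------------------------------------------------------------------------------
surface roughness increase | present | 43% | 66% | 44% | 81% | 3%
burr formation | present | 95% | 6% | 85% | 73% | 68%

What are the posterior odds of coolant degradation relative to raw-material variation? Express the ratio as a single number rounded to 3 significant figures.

The normalizing constant cancels in an odds ratio, so compute prior × likelihood for the two hypotheses only:
  coolant degradation: 0.285 × 0.44 × 0.85 = 0.10659
  raw-material variation: 0.191 × 0.43 × 0.95 = 0.078023
Posterior odds = 0.10659 / 0.078023 ≈ 1.37.

1.37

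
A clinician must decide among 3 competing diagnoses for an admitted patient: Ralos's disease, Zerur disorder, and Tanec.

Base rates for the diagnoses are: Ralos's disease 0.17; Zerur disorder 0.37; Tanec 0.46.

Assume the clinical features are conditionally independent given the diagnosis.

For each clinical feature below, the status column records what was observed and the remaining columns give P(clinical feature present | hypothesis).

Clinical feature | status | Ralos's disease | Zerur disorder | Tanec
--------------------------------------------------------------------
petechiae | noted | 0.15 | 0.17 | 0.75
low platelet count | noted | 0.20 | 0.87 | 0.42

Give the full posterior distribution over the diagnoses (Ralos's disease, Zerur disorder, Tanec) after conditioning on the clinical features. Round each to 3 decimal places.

0.025, 0.267, 0.708

By Bayes' rule with conditional independence, the unnormalized weight for each hypothesis is prior × ∏ likelihoods:
  Ralos's disease: 0.17 × 0.15 × 0.20 = 0.0051
  Zerur disorder: 0.37 × 0.17 × 0.87 = 0.054723
  Tanec: 0.46 × 0.75 × 0.42 = 0.1449
Marginal likelihood of the evidence = 0.20472.
P(Ralos's disease | evidence) = 0.0051 / 0.20472 ≈ 0.025
P(Zerur disorder | evidence) = 0.054723 / 0.20472 ≈ 0.267
P(Tanec | evidence) = 0.1449 / 0.20472 ≈ 0.708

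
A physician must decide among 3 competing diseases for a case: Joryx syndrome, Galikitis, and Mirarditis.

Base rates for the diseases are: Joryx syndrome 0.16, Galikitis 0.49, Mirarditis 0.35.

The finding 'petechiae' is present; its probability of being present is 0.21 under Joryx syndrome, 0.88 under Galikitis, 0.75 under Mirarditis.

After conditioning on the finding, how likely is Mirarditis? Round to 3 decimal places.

0.361

Multiply each prior by the likelihood of the finding:
  Joryx syndrome: 0.16 × 0.21 = 0.0336
  Galikitis: 0.49 × 0.88 = 0.4312
  Mirarditis: 0.35 × 0.75 = 0.2625
Normalizing constant Z = 0.0336 + 0.4312 + 0.2625 = 0.7273.
P(Mirarditis | evidence) = 0.2625 / 0.7273 ≈ 0.361.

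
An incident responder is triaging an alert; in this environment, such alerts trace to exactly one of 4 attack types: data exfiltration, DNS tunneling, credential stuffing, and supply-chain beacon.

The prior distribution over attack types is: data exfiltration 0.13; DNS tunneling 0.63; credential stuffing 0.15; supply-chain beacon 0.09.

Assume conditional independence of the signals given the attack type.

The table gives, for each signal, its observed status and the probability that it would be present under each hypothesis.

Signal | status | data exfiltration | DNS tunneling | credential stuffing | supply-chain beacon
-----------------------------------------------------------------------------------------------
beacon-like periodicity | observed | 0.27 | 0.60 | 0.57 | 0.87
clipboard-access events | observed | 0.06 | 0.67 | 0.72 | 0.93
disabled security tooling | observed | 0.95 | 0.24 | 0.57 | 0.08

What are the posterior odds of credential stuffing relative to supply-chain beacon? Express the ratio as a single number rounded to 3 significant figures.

6.02

The normalizing constant cancels in an odds ratio, so compute prior × likelihood for the two hypotheses only:
  credential stuffing: 0.15 × 0.57 × 0.72 × 0.57 = 0.035089
  supply-chain beacon: 0.09 × 0.87 × 0.93 × 0.08 = 0.0058255
Posterior odds = 0.035089 / 0.0058255 ≈ 6.02.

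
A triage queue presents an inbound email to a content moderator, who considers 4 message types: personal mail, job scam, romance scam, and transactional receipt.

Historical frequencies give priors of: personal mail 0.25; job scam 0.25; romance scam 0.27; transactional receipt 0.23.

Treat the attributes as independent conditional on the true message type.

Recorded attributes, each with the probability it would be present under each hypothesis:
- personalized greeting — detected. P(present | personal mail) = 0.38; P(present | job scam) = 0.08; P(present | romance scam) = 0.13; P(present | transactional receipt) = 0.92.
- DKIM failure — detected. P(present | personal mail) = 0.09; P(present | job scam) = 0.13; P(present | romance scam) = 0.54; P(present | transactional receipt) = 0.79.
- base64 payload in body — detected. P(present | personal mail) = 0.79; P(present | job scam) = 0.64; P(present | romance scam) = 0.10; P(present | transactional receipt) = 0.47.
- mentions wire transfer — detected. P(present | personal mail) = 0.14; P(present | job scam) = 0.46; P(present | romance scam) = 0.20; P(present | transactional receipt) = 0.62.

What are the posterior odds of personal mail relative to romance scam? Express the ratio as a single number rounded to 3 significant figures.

2.49

Posterior odds equal prior odds times the likelihood ratio; only the two competing hypotheses matter.
  personal mail: 0.25 × 0.38 × 0.09 × 0.79 × 0.14 = 0.00094563
  romance scam: 0.27 × 0.13 × 0.54 × 0.10 × 0.20 = 0.00037908
Posterior odds = 0.00094563 / 0.00037908 ≈ 2.49.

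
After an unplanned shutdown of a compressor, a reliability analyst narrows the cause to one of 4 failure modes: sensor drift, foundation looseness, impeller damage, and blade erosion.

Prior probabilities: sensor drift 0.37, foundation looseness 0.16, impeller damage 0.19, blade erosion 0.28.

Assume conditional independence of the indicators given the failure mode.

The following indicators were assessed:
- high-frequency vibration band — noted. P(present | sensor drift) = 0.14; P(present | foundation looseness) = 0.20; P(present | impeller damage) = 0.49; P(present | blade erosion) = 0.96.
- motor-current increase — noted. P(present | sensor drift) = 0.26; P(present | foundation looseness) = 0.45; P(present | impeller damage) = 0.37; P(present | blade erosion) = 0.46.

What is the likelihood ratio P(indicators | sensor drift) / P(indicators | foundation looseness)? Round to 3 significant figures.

0.404

The Bayes factor is the ratio of the joint likelihoods of the indicator pattern under the two hypotheses.
  sensor drift: 0.14 × 0.26 = 0.0364
  foundation looseness: 0.20 × 0.45 = 0.09
Bayes factor = 0.0364 / 0.09 ≈ 0.404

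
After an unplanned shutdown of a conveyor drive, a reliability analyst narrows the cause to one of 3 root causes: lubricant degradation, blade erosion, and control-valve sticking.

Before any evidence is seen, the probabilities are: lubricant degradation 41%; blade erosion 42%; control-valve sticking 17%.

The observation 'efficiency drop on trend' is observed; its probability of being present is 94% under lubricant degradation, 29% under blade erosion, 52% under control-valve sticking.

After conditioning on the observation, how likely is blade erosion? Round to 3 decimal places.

0.204

Multiply each prior by the likelihood of the observation:
  lubricant degradation: 0.41 × 0.94 = 0.3854
  blade erosion: 0.42 × 0.29 = 0.1218
  control-valve sticking: 0.17 × 0.52 = 0.0884
Marginal likelihood of the evidence = 0.5956.
P(blade erosion | evidence) = 0.1218 / 0.5956 ≈ 0.204.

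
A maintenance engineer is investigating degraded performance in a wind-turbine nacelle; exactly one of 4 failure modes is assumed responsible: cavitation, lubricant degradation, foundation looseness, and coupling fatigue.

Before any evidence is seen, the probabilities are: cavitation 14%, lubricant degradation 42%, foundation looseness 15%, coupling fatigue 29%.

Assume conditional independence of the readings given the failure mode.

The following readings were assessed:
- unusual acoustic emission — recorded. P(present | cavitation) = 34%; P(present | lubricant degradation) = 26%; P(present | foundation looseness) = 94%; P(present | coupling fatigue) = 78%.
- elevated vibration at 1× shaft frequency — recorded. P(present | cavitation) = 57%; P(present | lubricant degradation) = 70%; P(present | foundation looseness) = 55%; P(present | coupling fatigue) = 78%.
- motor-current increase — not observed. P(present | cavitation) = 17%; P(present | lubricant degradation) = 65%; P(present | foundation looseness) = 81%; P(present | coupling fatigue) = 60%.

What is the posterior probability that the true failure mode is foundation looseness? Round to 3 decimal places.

0.109

For each hypothesis, the unnormalized posterior weight is prior × product of the reading likelihoods (using 1 − P(present | H) for each absent reading):
  cavitation: 0.14 × 0.34 × 0.57 × (1 − 0.17) = 0.02252
  lubricant degradation: 0.42 × 0.26 × 0.70 × (1 − 0.65) = 0.026754
  foundation looseness: 0.15 × 0.94 × 0.55 × (1 − 0.81) = 0.014734
  coupling fatigue: 0.29 × 0.78 × 0.78 × (1 − 0.60) = 0.070574
The unnormalized weights sum to 0.13458.
P(foundation looseness | evidence) = 0.014734 / 0.13458 ≈ 0.109.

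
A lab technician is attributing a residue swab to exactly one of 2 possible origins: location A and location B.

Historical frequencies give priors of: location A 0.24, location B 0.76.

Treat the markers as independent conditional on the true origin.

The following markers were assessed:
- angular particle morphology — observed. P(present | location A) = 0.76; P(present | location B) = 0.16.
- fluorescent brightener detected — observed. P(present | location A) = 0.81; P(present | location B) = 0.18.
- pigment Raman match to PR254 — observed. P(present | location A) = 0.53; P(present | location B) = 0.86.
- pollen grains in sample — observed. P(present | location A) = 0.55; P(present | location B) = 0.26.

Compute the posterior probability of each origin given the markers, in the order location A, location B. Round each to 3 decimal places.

By Bayes' rule with conditional independence, the unnormalized weight for each hypothesis is prior × ∏ likelihoods:
  location A: 0.24 × 0.76 × 0.81 × 0.53 × 0.55 = 0.043067
  location B: 0.76 × 0.16 × 0.18 × 0.86 × 0.26 = 0.0048942
Normalizing constant Z = 0.043067 + 0.0048942 = 0.047962.
P(location A | evidence) = 0.043067 / 0.047962 ≈ 0.898
P(location B | evidence) = 0.0048942 / 0.047962 ≈ 0.102

0.898, 0.102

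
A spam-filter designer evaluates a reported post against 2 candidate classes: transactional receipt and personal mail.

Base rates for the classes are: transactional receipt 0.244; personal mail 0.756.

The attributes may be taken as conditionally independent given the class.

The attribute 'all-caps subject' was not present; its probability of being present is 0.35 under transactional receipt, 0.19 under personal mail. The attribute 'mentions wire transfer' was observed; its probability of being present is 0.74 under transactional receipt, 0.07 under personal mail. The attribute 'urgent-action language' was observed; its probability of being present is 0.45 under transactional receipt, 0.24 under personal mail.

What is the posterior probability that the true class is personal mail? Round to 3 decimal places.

0.163

By Bayes' rule with conditional independence, the unnormalized weight for each hypothesis is prior × ∏ likelihoods (using 1 − P(present | H) for each absent attribute):
  transactional receipt: 0.244 × (1 − 0.35) × 0.74 × 0.45 = 0.052814
  personal mail: 0.756 × (1 − 0.19) × 0.07 × 0.24 = 0.010288
Marginal likelihood of the evidence = 0.063101.
P(personal mail | evidence) = 0.010288 / 0.063101 ≈ 0.163.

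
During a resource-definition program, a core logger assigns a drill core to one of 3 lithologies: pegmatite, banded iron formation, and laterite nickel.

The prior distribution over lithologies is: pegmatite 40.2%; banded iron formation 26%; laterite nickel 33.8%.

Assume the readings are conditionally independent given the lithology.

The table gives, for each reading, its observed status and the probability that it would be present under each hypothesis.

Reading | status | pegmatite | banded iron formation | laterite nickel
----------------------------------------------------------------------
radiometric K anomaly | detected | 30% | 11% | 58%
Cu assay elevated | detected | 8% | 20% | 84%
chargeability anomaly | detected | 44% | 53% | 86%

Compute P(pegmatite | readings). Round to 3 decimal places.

0.029

For each hypothesis, the unnormalized posterior weight is prior × product of the reading likelihoods:
  pegmatite: 0.402 × 0.30 × 0.08 × 0.44 = 0.0042451
  banded iron formation: 0.260 × 0.11 × 0.20 × 0.53 = 0.0030316
  laterite nickel: 0.338 × 0.58 × 0.84 × 0.86 = 0.14162
The unnormalized weights sum to 0.1489.
P(pegmatite | evidence) = 0.0042451 / 0.1489 ≈ 0.029.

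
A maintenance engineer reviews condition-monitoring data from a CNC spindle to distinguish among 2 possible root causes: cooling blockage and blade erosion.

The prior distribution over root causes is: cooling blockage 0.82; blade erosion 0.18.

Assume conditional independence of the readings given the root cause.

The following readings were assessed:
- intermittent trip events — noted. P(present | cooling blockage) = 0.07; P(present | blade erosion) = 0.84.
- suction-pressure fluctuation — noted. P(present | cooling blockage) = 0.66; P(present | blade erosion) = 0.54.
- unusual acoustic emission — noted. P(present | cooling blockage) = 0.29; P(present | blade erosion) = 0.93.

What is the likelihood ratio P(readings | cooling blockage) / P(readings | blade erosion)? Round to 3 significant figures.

The Bayes factor is the ratio of the joint likelihoods of the reading pattern under the two hypotheses.
  cooling blockage: 0.07 × 0.66 × 0.29 = 0.013398
  blade erosion: 0.84 × 0.54 × 0.93 = 0.42185
Bayes factor = 0.013398 / 0.42185 ≈ 0.0318

0.0318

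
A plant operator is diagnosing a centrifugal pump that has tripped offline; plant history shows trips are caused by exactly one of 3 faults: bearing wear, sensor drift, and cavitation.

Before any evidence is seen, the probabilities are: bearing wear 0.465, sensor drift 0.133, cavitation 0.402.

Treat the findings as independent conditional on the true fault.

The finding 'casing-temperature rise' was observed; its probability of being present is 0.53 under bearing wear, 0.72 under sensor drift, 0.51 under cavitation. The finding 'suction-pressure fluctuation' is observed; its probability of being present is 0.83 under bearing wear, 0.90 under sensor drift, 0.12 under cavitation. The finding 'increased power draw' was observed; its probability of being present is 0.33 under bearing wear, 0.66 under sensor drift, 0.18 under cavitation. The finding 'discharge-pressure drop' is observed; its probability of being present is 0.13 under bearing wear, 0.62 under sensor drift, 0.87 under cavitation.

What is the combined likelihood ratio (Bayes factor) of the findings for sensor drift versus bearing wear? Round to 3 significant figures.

14.1

Take the product of per-finding likelihoods under each hypothesis, then divide.
  sensor drift: 0.72 × 0.90 × 0.66 × 0.62 = 0.26516
  bearing wear: 0.53 × 0.83 × 0.33 × 0.13 = 0.018872
Bayes factor = 0.26516 / 0.018872 ≈ 14.1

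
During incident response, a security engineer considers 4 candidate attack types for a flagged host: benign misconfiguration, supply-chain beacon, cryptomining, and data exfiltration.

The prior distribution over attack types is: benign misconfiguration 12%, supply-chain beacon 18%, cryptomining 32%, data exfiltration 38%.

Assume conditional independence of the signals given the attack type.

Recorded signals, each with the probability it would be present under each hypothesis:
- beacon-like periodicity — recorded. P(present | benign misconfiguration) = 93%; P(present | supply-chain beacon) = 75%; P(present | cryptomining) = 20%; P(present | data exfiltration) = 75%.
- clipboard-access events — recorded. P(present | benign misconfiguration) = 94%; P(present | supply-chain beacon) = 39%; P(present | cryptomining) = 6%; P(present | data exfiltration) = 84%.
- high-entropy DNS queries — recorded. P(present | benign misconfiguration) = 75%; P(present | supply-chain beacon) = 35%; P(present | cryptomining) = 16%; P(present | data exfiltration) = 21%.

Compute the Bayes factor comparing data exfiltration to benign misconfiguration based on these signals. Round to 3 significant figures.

0.202

Joint likelihood of the signal pattern under each hypothesis:
  data exfiltration: 0.75 × 0.84 × 0.21 = 0.1323
  benign misconfiguration: 0.93 × 0.94 × 0.75 = 0.65565
Bayes factor = 0.1323 / 0.65565 ≈ 0.202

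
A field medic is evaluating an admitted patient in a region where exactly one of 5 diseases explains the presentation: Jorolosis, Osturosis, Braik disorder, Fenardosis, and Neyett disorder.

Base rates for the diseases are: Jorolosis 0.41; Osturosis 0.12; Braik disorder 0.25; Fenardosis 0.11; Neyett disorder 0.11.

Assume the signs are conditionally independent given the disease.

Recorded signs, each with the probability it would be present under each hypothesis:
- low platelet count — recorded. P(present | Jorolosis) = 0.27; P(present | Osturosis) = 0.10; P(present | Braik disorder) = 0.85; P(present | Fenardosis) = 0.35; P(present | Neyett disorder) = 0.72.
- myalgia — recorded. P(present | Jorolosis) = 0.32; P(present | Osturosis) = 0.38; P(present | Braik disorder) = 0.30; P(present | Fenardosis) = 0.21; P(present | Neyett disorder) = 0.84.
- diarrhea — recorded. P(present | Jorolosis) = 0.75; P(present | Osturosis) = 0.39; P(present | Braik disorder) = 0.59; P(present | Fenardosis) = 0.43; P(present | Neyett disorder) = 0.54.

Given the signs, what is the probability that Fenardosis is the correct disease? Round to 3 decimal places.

By Bayes' rule with conditional independence, the unnormalized weight for each hypothesis is prior × ∏ likelihoods:
  Jorolosis: 0.41 × 0.27 × 0.32 × 0.75 = 0.026568
  Osturosis: 0.12 × 0.10 × 0.38 × 0.39 = 0.0017784
  Braik disorder: 0.25 × 0.85 × 0.30 × 0.59 = 0.037613
  Fenardosis: 0.11 × 0.35 × 0.21 × 0.43 = 0.0034766
  Neyett disorder: 0.11 × 0.72 × 0.84 × 0.54 = 0.035925
The unnormalized weights sum to 0.10536.
P(Fenardosis | evidence) = 0.0034766 / 0.10536 ≈ 0.033.

0.033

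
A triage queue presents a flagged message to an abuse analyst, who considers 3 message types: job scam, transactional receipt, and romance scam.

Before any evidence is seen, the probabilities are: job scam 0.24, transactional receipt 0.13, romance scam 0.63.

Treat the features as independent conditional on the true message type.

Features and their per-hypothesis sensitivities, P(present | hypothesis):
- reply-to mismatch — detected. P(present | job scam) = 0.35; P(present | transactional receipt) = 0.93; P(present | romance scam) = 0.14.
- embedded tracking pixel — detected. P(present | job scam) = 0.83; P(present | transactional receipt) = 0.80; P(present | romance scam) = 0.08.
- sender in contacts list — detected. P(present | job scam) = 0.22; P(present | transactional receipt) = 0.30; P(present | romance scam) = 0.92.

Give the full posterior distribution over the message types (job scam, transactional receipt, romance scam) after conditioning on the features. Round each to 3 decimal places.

0.302, 0.571, 0.128

Multiply each prior by the joint likelihood of the feature pattern:
  job scam: 0.24 × 0.35 × 0.83 × 0.22 = 0.015338
  transactional receipt: 0.13 × 0.93 × 0.80 × 0.30 = 0.029016
  romance scam: 0.63 × 0.14 × 0.08 × 0.92 = 0.0064915
Normalizing constant Z = 0.015338 + 0.029016 + 0.0064915 = 0.050846.
P(job scam | evidence) = 0.015338 / 0.050846 ≈ 0.302
P(transactional receipt | evidence) = 0.029016 / 0.050846 ≈ 0.571
P(romance scam | evidence) = 0.0064915 / 0.050846 ≈ 0.128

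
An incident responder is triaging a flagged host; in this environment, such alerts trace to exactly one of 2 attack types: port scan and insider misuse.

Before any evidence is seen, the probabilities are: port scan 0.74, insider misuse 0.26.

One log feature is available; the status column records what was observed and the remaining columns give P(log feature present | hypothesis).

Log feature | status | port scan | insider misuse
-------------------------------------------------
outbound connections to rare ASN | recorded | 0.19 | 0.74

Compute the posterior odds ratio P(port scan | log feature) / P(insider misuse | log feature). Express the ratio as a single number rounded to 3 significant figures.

0.731

The normalizing constant cancels in an odds ratio, so compute prior × likelihood for the two hypotheses only:
  port scan: 0.74 × 0.19 = 0.1406
  insider misuse: 0.26 × 0.74 = 0.1924
Odds(port scan : insider misuse) = 0.1406 / 0.1924 ≈ 0.731.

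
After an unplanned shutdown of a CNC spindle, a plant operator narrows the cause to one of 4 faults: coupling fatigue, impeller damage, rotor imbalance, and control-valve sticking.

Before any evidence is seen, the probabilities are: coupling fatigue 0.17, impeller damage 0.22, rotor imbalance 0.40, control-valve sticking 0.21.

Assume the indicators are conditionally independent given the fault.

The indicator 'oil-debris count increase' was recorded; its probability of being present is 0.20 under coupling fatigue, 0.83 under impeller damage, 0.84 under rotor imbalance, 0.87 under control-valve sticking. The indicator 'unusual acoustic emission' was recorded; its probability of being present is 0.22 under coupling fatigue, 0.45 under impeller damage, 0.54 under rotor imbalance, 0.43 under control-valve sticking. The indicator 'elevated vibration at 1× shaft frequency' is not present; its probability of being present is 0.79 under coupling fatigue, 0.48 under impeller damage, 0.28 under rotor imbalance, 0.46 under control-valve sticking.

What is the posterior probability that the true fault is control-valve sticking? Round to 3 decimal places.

0.195

Multiply each prior by the joint likelihood of the indicator pattern (using 1 − P(present | H) for each absent indicator):
  coupling fatigue: 0.17 × 0.20 × 0.22 × (1 − 0.79) = 0.0015708
  impeller damage: 0.22 × 0.83 × 0.45 × (1 − 0.48) = 0.042728
  rotor imbalance: 0.40 × 0.84 × 0.54 × (1 − 0.28) = 0.13064
  control-valve sticking: 0.21 × 0.87 × 0.43 × (1 − 0.46) = 0.042423
Marginal likelihood of the evidence = 0.21736.
P(control-valve sticking | evidence) = 0.042423 / 0.21736 ≈ 0.195.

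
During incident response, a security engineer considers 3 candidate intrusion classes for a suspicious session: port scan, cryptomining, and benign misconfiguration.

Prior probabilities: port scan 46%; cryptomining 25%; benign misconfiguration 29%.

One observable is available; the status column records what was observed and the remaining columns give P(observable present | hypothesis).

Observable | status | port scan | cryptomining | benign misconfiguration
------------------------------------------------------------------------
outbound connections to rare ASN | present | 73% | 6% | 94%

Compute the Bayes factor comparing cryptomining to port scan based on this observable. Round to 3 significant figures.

0.0822

Likelihood of this observable under each hypothesis:
  cryptomining: 0.06
  port scan: 0.73
Bayes factor = 0.06 / 0.73 ≈ 0.0822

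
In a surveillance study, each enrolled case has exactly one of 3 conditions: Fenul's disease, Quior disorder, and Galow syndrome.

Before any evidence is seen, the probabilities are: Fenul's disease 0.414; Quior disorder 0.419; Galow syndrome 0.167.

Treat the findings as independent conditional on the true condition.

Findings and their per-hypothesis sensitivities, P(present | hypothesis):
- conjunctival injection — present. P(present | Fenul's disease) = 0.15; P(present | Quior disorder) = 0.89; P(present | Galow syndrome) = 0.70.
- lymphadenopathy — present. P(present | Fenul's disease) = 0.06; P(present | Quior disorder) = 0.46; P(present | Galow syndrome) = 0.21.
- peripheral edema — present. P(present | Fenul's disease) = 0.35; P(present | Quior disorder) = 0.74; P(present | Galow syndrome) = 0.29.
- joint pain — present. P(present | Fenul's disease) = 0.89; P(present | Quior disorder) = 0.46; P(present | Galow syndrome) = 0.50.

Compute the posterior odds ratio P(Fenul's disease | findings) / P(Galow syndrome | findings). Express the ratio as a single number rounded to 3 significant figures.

Posterior odds equal prior odds times the likelihood ratio; only the two competing hypotheses matter.
  Fenul's disease: 0.414 × 0.15 × 0.06 × 0.35 × 0.89 = 0.0011606
  Galow syndrome: 0.167 × 0.70 × 0.21 × 0.29 × 0.50 = 0.0035596
Posterior odds = 0.0011606 / 0.0035596 ≈ 0.326.

0.326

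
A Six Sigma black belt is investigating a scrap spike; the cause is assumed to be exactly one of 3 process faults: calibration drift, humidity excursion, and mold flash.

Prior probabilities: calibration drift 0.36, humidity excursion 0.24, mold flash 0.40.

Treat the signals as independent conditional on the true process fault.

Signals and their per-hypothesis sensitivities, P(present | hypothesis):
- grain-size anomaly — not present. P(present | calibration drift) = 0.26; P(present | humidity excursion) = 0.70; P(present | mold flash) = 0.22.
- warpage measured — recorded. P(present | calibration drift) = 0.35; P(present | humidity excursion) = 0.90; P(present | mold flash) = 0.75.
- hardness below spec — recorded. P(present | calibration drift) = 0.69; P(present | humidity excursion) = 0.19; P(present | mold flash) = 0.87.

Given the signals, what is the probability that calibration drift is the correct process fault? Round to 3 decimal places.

0.230

For each hypothesis, the unnormalized posterior weight is prior × product of the signal likelihoods (using 1 − P(present | H) for each absent signal):
  calibration drift: 0.36 × (1 − 0.26) × 0.35 × 0.69 = 0.064336
  humidity excursion: 0.24 × (1 − 0.70) × 0.90 × 0.19 = 0.012312
  mold flash: 0.40 × (1 − 0.22) × 0.75 × 0.87 = 0.20358
Marginal likelihood of the evidence = 0.28023.
P(calibration drift | evidence) = 0.064336 / 0.28023 ≈ 0.230.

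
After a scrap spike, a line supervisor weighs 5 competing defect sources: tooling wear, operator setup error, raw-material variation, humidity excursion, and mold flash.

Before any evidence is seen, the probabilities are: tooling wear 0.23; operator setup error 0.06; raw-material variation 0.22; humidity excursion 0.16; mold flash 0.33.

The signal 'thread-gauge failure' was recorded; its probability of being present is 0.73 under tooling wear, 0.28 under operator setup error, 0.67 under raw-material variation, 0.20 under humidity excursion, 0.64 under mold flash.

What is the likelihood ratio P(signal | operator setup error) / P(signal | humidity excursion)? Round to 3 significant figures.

1.40

The Bayes factor is the ratio of the two likelihoods.
  operator setup error: 0.28
  humidity excursion: 0.2
Bayes factor = 0.28 / 0.2 ≈ 1.40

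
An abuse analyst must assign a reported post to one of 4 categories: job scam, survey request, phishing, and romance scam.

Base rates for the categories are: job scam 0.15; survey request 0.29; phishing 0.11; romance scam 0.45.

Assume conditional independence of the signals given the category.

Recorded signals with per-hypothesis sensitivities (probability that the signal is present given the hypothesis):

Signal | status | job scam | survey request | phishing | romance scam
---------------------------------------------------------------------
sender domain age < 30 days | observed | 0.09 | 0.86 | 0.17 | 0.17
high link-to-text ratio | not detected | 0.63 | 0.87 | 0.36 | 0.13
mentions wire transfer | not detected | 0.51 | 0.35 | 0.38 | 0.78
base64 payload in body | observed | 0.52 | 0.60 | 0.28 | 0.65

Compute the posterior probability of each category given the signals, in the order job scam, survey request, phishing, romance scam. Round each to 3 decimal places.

For each hypothesis, the unnormalized posterior weight is prior × product of the signal likelihoods (using 1 − P(present | H) for each absent signal):
  job scam: 0.15 × 0.09 × (1 − 0.63) × (1 − 0.51) × 0.52 = 0.0012727
  survey request: 0.29 × 0.86 × (1 − 0.87) × (1 − 0.35) × 0.60 = 0.012645
  phishing: 0.11 × 0.17 × (1 − 0.36) × (1 − 0.38) × 0.28 = 0.0020776
  romance scam: 0.45 × 0.17 × (1 − 0.13) × (1 − 0.78) × 0.65 = 0.0095174
Normalizing constant Z = 0.0012727 + 0.012645 + 0.0020776 + 0.0095174 = 0.025512.
P(job scam | evidence) = 0.0012727 / 0.025512 ≈ 0.050
P(survey request | evidence) = 0.012645 / 0.025512 ≈ 0.496
P(phishing | evidence) = 0.0020776 / 0.025512 ≈ 0.081
P(romance scam | evidence) = 0.0095174 / 0.025512 ≈ 0.373

0.050, 0.496, 0.081, 0.373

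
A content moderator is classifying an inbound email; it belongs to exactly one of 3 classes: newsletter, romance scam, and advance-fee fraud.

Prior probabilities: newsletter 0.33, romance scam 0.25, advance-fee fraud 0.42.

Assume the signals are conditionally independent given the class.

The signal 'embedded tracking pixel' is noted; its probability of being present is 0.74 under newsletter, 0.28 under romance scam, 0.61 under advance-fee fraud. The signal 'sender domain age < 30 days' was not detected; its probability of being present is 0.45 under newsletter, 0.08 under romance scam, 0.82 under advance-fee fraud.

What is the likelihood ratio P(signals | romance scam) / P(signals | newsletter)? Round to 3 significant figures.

0.633

The Bayes factor is the ratio of the joint likelihoods of the signal pattern under the two hypotheses (using 1 − P(present | H) for each absent signal).
  romance scam: 0.28 × (1 − 0.08) = 0.2576
  newsletter: 0.74 × (1 − 0.45) = 0.407
Bayes factor = 0.2576 / 0.407 ≈ 0.633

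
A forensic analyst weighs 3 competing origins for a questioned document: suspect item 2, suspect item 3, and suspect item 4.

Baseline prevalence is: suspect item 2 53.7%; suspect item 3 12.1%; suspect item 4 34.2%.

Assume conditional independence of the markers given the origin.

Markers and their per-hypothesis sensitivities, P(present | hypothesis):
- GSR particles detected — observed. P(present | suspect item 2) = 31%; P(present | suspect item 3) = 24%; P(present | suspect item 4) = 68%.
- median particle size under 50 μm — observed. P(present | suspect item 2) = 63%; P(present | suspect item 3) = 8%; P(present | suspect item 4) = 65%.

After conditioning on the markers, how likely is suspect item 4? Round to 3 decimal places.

0.585

By Bayes' rule with conditional independence, the unnormalized weight for each hypothesis is prior × ∏ likelihoods:
  suspect item 2: 0.537 × 0.31 × 0.63 = 0.10488
  suspect item 3: 0.121 × 0.24 × 0.08 = 0.0023232
  suspect item 4: 0.342 × 0.68 × 0.65 = 0.15116
Normalizing constant Z = 0.10488 + 0.0023232 + 0.15116 = 0.25836.
P(suspect item 4 | evidence) = 0.15116 / 0.25836 ≈ 0.585.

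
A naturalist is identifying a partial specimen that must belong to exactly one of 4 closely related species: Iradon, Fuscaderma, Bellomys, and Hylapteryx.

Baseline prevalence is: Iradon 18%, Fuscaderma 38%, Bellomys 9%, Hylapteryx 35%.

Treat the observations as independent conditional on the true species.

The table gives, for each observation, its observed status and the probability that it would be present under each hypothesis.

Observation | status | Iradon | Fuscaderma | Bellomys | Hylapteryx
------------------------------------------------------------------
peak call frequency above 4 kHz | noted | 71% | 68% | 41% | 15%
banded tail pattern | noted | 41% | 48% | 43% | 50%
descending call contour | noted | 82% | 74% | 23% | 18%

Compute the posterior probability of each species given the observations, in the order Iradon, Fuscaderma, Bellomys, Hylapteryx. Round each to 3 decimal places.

By Bayes' rule with conditional independence, the unnormalized weight for each hypothesis is prior × ∏ likelihoods:
  Iradon: 0.18 × 0.71 × 0.41 × 0.82 = 0.042966
  Fuscaderma: 0.38 × 0.68 × 0.48 × 0.74 = 0.091784
  Bellomys: 0.09 × 0.41 × 0.43 × 0.23 = 0.0036494
  Hylapteryx: 0.35 × 0.15 × 0.50 × 0.18 = 0.004725
The unnormalized weights sum to 0.14312.
P(Iradon | evidence) = 0.042966 / 0.14312 ≈ 0.300
P(Fuscaderma | evidence) = 0.091784 / 0.14312 ≈ 0.641
P(Bellomys | evidence) = 0.0036494 / 0.14312 ≈ 0.025
P(Hylapteryx | evidence) = 0.004725 / 0.14312 ≈ 0.033

0.300, 0.641, 0.025, 0.033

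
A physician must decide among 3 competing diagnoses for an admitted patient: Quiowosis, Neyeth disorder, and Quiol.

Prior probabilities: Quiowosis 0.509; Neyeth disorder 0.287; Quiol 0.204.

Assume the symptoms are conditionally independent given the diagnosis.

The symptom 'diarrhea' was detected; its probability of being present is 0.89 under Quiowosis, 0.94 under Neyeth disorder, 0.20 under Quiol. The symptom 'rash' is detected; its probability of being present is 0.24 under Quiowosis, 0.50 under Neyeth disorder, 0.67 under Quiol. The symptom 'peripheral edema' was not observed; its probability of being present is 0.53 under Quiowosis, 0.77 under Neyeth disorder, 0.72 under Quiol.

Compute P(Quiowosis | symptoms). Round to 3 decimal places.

0.569

For each hypothesis, the unnormalized posterior weight is prior × product of the symptom likelihoods (using 1 − P(present | H) for each absent symptom):
  Quiowosis: 0.509 × 0.89 × 0.24 × (1 − 0.53) = 0.0511
  Neyeth disorder: 0.287 × 0.94 × 0.50 × (1 − 0.77) = 0.031025
  Quiol: 0.204 × 0.20 × 0.67 × (1 − 0.72) = 0.0076541
Marginal likelihood of the evidence = 0.089778.
P(Quiowosis | evidence) = 0.0511 / 0.089778 ≈ 0.569.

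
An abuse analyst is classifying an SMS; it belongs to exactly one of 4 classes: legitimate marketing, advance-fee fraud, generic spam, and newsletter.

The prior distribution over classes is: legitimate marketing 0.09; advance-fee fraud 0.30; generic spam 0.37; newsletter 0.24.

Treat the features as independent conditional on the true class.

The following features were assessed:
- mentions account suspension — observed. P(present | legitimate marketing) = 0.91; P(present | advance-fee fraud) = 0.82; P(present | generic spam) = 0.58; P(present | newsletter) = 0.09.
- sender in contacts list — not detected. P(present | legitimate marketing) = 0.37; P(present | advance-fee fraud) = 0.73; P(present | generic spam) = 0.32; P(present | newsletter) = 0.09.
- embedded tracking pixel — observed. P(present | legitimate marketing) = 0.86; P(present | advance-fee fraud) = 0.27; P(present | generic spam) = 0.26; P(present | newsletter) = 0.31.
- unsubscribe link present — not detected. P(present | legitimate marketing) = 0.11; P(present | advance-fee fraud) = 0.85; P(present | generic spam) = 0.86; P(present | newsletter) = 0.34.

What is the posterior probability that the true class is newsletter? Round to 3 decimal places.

Multiply each prior by the joint likelihood of the feature pattern (using 1 − P(present | H) for each absent feature):
  legitimate marketing: 0.09 × 0.91 × (1 − 0.37) × 0.86 × (1 − 0.11) = 0.039492
  advance-fee fraud: 0.30 × 0.82 × (1 − 0.73) × 0.27 × (1 − 0.85) = 0.00269
  generic spam: 0.37 × 0.58 × (1 − 0.32) × 0.26 × (1 − 0.86) = 0.0053118
  newsletter: 0.24 × 0.09 × (1 − 0.09) × 0.31 × (1 − 0.34) = 0.0040216
Marginal likelihood of the evidence = 0.051516.
P(newsletter | evidence) = 0.0040216 / 0.051516 ≈ 0.078.

0.078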